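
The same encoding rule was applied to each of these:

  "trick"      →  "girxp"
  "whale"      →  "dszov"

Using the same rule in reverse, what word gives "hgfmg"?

Each pair mirrors across the alphabet (t↔g, r↔i, i↔r): positions sum to 25. This is the alphabet-reversal cipher (Atbash): a becomes z, b becomes y, etc.
Decoding hgfmg: h↔s, g↔t, f↔u, m↔n, g↔t.

stunt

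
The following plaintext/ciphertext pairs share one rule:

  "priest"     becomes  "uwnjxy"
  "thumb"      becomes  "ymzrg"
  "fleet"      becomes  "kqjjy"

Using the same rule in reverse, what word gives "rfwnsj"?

marine

Compare letters: p→u is +5, r→w is +5, i→n is +5 — a constant shift. It's a constant shift of +5 (ROT5).
Reversing it on rfwnsj: r−5=m, f−5=a, w−5=r, n−5=i, s−5=n, j−5=e.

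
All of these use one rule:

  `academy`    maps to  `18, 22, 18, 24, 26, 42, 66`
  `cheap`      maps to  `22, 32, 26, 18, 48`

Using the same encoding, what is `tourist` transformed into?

56, 46, 58, 52, 34, 54, 56

The formula is n = 2×(alphabet index, a=1) + 16.
Applying it to tourist: t=20→56, o=15→46, u=21→58, r=18→52, i=9→34, s=19→54, t=20→56.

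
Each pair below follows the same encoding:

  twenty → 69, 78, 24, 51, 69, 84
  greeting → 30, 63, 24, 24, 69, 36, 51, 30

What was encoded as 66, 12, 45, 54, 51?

salon

t(#20)→69 and w(#23)→78: differences scale by 3, so n = 3·pos + 9. Each letter becomes 3×(its alphabet position, a=1..z=26) + 9.
Reversing it on 66, 12, 45, 54, 51: 66→(66−9)÷3=19=s, 12→(12−9)÷3=1=a, 45→(45−9)÷3=12=l, 54→(54−9)÷3=15=o, 51→(51−9)÷3=14=n.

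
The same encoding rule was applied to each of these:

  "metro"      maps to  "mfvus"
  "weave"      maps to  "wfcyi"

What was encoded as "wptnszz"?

In metro: m→m is +0, e→f is +1, t→v is +2, r→u is +3 — the shift increases by 1 each position. The shift increases by 1 at each position, starting from +0: 0, 1, 2, ….
Reversing it on wptnszz: w−0=w, p−1=o, t−2=r, n−3=k, s−4=o, z−5=u, z−6=t.

workout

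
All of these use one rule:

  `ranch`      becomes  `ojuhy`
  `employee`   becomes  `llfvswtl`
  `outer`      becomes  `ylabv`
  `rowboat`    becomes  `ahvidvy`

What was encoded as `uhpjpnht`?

Two steps: reverse the string, then apply a Caesar shift of +7.
Undoing it on uhpjpnht: shift back: u−7=n, h−7=a, p−7=i, j−7=c, p−7=i, n−7=g, h−7=a, t−7=m → naicigam; then reverse → magician.

magician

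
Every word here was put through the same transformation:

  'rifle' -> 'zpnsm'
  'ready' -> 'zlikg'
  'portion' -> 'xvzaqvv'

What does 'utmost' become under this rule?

cauvaa

Shifts by position in rifle: pos 0: r→z (+8), pos 1: i→p (+7), pos 2: f→n (+8), pos 3: l→s (+7) — repeating every 2. The shifts repeat in a cycle of length 2: positions 0,1,… shift by +8, +7, then the pattern repeats.
For utmost: u+8=c, t+7=a, m+8=u, o+7=v, s+8=a, t+7=a.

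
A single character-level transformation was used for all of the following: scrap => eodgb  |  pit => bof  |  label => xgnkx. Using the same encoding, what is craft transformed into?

odgrf

Two shifts are in play — +6 for a/e/i/o/u, +12 for every other letter.
On craft: c(cons)+12=o, r(cons)+12=d, a(vowel)+6=g, f(cons)+12=r, t(cons)+12=f.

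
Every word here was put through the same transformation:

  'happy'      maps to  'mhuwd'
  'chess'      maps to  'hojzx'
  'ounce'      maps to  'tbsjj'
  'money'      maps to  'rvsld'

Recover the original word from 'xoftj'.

It's a Vigenère-style cipher with numeric key [5,7]: position i shifts by key[i mod 2].
Reversing it on xoftj: x−5=s, o−7=h, f−5=a, t−7=m, j−5=e.

shame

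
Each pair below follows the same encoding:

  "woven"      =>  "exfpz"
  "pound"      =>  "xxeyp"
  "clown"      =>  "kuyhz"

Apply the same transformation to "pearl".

Each letter shifts forward by (position + 8), i.e. 8, 9, 10, … — the shift grows by one for each successive letter.
On pearl: p+8=x, e+9=n, a+10=k, r+11=c, l+12=x.

xnkcx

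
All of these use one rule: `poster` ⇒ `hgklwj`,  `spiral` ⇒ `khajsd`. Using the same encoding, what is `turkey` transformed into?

lmjcwq

Compare letters: p→h is +18, o→g is +18, s→k is +18 — a constant shift. This is a Caesar cipher with shift 18.
For turkey: t+18=l, u+18=m, r+18=j, k+18=c, e+18=w, y+18=q.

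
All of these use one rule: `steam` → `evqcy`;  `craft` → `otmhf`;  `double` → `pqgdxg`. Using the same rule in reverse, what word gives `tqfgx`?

Shifts by position in steam: pos 0: s→e (+12), pos 1: t→v (+2), pos 2: e→q (+12), pos 3: a→c (+2) — repeating every 2. The shifts repeat in a cycle of length 2: positions 0,1,… shift by +12, +2, then the pattern repeats.
Undoing it on tqfgx: t−12=h, q−2=o, f−12=t, g−2=e, x−12=l.

hotel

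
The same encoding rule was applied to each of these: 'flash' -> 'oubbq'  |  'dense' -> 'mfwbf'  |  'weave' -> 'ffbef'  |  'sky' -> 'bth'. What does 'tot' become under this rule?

The shift depends on letter class: consonant f→o is +9, but vowel a→b is +1. The rule splits by letter class: vowels +1, consonants +9.
Applying it to tot: t(cons)+9=c, o(vowel)+1=p, t(cons)+9=c.

cpc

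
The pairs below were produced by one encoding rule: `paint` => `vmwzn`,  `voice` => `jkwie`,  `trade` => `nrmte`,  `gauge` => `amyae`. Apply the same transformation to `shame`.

p(15)→v(21) and a(0)→m(12) fit y≡11x+12 (mod 26); the inverse of 11 mod 26 is 19. This is an affine cipher: with a=0,…,z=25, each position x becomes (11x+12) mod 26.
On shame: s(18)→11·18+12≡2=c; h(7)→11·7+12≡11=l; a(0)→11·0+12≡12=m; m(12)→11·12+12≡14=o; e(4)→11·4+12≡4=e (all mod 26).

clmoe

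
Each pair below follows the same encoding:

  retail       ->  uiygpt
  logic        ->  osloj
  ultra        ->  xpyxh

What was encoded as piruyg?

memory

In retail: r→u is +3, e→i is +4, t→y is +5, a→g is +6 — the shift increases by 1 each position. The shift increases by 1 at each position, starting from +3: 3, 4, 5, ….
Reversing it on piruyg: p−3=m, i−4=e, r−5=m, u−6=o, y−7=r, g−8=y.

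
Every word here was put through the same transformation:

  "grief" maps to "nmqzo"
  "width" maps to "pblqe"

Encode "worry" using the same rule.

gzzwe

Two steps: reverse the string, then apply a Caesar shift of +8.
For worry: reverse → yrrow; then shift: y+8=g, r+8=z, r+8=z, o+8=w, w+8=e.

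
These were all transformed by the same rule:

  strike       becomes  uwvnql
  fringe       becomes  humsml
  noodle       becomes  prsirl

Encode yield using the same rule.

Each letter shifts forward by (position + 2), i.e. 2, 3, 4, … — the shift grows by one for each successive letter.
On yield: y+2=a, i+3=l, e+4=i, l+5=q, d+6=j.

aliqj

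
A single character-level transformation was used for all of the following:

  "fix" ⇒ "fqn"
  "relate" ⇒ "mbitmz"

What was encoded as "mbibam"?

estate

Two steps: reverse the string, then apply a Caesar shift of +8.
Reversing it on mbibam: shift back: m−8=e, b−8=t, i−8=a, b−8=t, a−8=s, m−8=e → etatse; then reverse → estate.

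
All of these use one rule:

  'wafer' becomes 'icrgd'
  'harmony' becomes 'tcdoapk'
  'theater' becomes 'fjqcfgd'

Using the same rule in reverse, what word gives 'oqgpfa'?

Shifts by position in wafer: pos 0: w→i (+12), pos 1: a→c (+2), pos 2: f→r (+12), pos 3: e→g (+2) — repeating every 2. It's a Vigenère-style cipher with numeric key [12,2]: position i shifts by key[i mod 2].
Undoing it on oqgpfa: o−12=c, q−2=o, g−12=u, p−2=n, f−12=t, a−2=y.

county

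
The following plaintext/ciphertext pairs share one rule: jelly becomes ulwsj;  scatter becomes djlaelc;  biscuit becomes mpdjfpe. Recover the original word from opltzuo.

Shifts by position in jelly: pos 0: j→u (+11), pos 1: e→l (+7), pos 2: l→w (+11), pos 3: l→s (+7) — repeating every 2. It's a Vigenère-style cipher with numeric key [11,7]: position i shifts by key[i mod 2].
Undoing it on opltzuo: o−11=d, p−7=i, l−11=a, t−7=m, z−11=o, u−7=n, o−11=d.

diamond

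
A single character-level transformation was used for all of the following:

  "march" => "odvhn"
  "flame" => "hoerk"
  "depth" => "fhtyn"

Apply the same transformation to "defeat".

In march: m→o is +2, a→d is +3, r→v is +4, c→h is +5 — the shift increases by 1 each position. The shift increases by 1 at each position, starting from +2: 2, 3, 4, ….
On defeat: d+2=f, e+3=h, f+4=j, e+5=j, a+6=g, t+7=a.

fhjjga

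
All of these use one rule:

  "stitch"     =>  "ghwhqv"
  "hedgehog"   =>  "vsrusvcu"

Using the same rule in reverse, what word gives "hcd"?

top

This is a Caesar cipher with shift 14.
Decoding hcd: h−14=t, c−14=o, d−14=p.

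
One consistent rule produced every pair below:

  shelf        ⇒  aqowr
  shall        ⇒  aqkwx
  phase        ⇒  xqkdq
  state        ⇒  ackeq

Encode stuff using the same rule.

In shelf: s→a is +8, h→q is +9, e→o is +10, l→w is +11 — the shift increases by 1 each position. Letter i (0-indexed) is shifted by i+8, so successive shifts are 8, 9, 10, ….
For stuff: s+8=a, t+9=c, u+10=e, f+11=q, f+12=r.

aceqr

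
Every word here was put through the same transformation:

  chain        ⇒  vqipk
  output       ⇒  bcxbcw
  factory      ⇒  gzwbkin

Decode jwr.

The output letters match the input read backwards, each shifted +8: chain reversed is niahc. Read the word backwards and shift each letter +8.
Reversing it on jwr: shift back: j−8=b, w−8=o, r−8=j → boj; then reverse → job.

job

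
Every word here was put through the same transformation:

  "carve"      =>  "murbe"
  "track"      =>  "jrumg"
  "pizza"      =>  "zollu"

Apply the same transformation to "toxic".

c(2)→m(12) and a(0)→u(20) fit y≡9x+20 (mod 26); the inverse of 9 mod 26 is 3. This is an affine cipher: with a=0,…,z=25, each position x becomes (9x+20) mod 26.
On toxic: t(19)→9·19+20≡9=j; o(14)→9·14+20≡16=q; x(23)→9·23+20≡19=t; i(8)→9·8+20≡14=o; c(2)→9·2+20≡12=m (all mod 26).

jqtom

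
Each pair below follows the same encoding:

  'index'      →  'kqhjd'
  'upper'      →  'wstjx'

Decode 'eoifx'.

clear

In index: i→k is +2, n→q is +3, d→h is +4, e→j is +5 — the shift increases by 1 each position. Each letter shifts forward by (position + 2), i.e. 2, 3, 4, … — the shift grows by one for each successive letter.
Decoding eoifx: e−2=c, o−3=l, i−4=e, f−5=a, x−6=r.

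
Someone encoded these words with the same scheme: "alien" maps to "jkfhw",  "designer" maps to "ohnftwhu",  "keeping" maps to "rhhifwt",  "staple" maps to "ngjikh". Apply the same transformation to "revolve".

uhspksh

a(0)→j(9) and l(11)→k(10) fit y≡19x+9 (mod 26); the inverse of 19 mod 26 is 11. This is an affine cipher: with a=0,…,z=25, each position x becomes (19x+9) mod 26.
On revolve: r(17)→19·17+9≡20=u; e(4)→19·4+9≡7=h; v(21)→19·21+9≡18=s; o(14)→19·14+9≡15=p; l(11)→19·11+9≡10=k; v(21)→19·21+9≡18=s; e(4)→19·4+9≡7=h (all mod 26).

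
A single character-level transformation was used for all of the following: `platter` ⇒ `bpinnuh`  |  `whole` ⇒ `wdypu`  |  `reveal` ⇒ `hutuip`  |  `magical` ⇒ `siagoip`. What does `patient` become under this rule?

binguvn

p(15)→b(1) and l(11)→p(15) fit y≡3x+8 (mod 26); the inverse of 3 mod 26 is 9. Each letter's alphabet position (a=0..z=25) is mapped through 3·x+8 mod 26 — an affine cipher.
Applying it to patient: p(15)→3·15+8≡1=b; a(0)→3·0+8≡8=i; t(19)→3·19+8≡13=n; i(8)→3·8+8≡6=g; e(4)→3·4+8≡20=u; n(13)→3·13+8≡21=v; t(19)→3·19+8≡13=n (all mod 26).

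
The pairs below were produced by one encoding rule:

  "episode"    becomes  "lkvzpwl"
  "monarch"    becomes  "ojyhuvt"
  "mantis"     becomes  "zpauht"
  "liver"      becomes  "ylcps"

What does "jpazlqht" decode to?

The output letters match the input read backwards, each shifted +7: episode reversed is edosipe. Read the word backwards and shift each letter +7.
Decoding jpazlqht: shift back: j−7=c, p−7=i, a−7=t, z−7=s, l−7=e, q−7=j, h−7=a, t−7=m → citsejam; then reverse → majestic.

majestic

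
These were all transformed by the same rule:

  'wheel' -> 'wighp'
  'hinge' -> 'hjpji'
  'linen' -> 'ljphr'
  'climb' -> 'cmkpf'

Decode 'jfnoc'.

In wheel: w→w is +0, h→i is +1, e→g is +2, e→h is +3 — the shift increases by 1 each position. Each letter shifts forward by its position index (0, 1, 2, …) — the shift grows by one for each successive letter.
Undoing it on jfnoc: j−0=j, f−1=e, n−2=l, o−3=l, c−4=y.

jelly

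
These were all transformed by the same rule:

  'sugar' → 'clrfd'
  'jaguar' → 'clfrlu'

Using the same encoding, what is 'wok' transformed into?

vzh

The output letters match the input read backwards, each shifted +11: sugar reversed is ragus. Read the word backwards and shift each letter +11.
Applying it to wok: reverse → kow; then shift: k+11=v, o+11=z, w+11=h.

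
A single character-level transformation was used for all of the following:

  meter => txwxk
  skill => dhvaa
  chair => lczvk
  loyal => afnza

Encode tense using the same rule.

m(12)→t(19) and e(4)→x(23) fit y≡19x+25 (mod 26); the inverse of 19 mod 26 is 11. Treating letters as 0–25, the rule is x ↦ 19x + 25 (mod 26).
Applying it to tense: t(19)→19·19+25≡22=w; e(4)→19·4+25≡23=x; n(13)→19·13+25≡12=m; s(18)→19·18+25≡3=d; e(4)→19·4+25≡23=x (all mod 26).

wxmdx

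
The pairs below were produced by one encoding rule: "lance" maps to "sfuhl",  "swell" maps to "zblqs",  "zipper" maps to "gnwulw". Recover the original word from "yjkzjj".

reduce

Shifts by position in lance: pos 0: l→s (+7), pos 1: a→f (+5), pos 2: n→u (+7), pos 3: c→h (+5) — repeating every 2. The shifts repeat in a cycle of length 2: positions 0,1,… shift by +7, +5, then the pattern repeats.
Reversing it on yjkzjj: y−7=r, j−5=e, k−7=d, z−5=u, j−7=c, j−5=e.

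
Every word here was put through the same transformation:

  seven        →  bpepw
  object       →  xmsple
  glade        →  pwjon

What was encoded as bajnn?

space

It's a Vigenère-style cipher with numeric key [9,11]: position i shifts by key[i mod 2].
Decoding bajnn: b−9=s, a−11=p, j−9=a, n−11=c, n−9=e.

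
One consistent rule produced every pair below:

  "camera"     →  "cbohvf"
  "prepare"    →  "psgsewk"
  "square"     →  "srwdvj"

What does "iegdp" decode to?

In camera: c→c is +0, a→b is +1, m→o is +2, e→h is +3 — the shift increases by 1 each position. Letter i (0-indexed) is shifted by i+0, so successive shifts are 0, 1, 2, ….
Undoing it on iegdp: i−0=i, e−1=d, g−2=e, d−3=a, p−4=l.

ideal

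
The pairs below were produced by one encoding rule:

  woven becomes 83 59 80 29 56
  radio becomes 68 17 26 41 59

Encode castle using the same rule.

23 17 71 74 50 29

Each letter becomes 3×(its alphabet position, a=1..z=26) + 14.
On castle: c=3→23, a=1→17, s=19→71, t=20→74, l=12→50, e=5→29.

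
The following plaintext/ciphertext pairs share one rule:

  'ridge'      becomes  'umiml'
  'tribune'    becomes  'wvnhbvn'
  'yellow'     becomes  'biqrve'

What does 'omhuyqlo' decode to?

licorice

In ridge: r→u is +3, i→m is +4, d→i is +5, g→m is +6 — the shift increases by 1 each position. Each letter shifts forward by (position + 3), i.e. 3, 4, 5, … — the shift grows by one for each successive letter.
Undoing it on omhuyqlo: o−3=l, m−4=i, h−5=c, u−6=o, y−7=r, q−8=i, l−9=c, o−10=e.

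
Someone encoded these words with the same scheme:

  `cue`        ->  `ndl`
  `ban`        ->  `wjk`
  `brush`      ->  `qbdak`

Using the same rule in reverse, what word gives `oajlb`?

The output letters match the input read backwards, each shifted +9: cue reversed is euc. The word is reversed, then every letter is shifted forward by 9.
Reversing it on oajlb: shift back: o−9=f, a−9=r, j−9=a, l−9=c, b−9=s → fracs; then reverse → scarf.

scarf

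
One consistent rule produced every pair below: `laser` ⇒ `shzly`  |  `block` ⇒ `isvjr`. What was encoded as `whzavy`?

Compare letters: l→s is +7, a→h is +7, s→z is +7 — a constant shift. Every letter moves 7 places later in the alphabet, wrapping around z→a.
Decoding whzavy: w−7=p, h−7=a, z−7=s, a−7=t, v−7=o, y−7=r.

pastor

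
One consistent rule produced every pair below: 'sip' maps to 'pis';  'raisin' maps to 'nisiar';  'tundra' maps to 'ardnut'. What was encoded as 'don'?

nod

The output letters match the input read backwards: sip reversed is pis. The word is simply reversed.
Decoding don: then reverse → nod.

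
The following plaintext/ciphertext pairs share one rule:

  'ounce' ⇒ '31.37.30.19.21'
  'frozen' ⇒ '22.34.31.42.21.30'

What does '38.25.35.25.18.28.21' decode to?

Letters become their 1-based position plus 16 (so a→17, b→18, …).
Undoing it on 38.25.35.25.18.28.21: 38→(38−16)÷1=22=v, 25→(25−16)÷1=9=i, 35→(35−16)÷1=19=s, 25→(25−16)÷1=9=i, 18→(18−16)÷1=2=b, 28→(28−16)÷1=12=l, 21→(21−16)÷1=5=e.

visible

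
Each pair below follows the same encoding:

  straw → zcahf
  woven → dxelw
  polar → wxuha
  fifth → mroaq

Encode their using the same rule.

The shifts repeat in a cycle of length 3: positions 0,1,… shift by +7, +9, +9, then the pattern repeats.
On their: t+7=a, h+9=q, e+9=n, i+7=p, r+9=a.

aqnpa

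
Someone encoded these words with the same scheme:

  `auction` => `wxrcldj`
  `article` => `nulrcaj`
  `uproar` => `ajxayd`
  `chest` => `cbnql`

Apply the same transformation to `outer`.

The output letters match the input read backwards, each shifted +9: auction reversed is noitcua. The word is reversed, then every letter is shifted forward by 9.
For outer: reverse → retuo; then shift: r+9=a, e+9=n, t+9=c, u+9=d, o+9=x.

ancdx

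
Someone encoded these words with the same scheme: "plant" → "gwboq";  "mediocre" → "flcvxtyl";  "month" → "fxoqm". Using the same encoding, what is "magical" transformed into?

fbdvtbw

p(15)→g(6) and l(11)→w(22) fit y≡9x+1 (mod 26); the inverse of 9 mod 26 is 3. Each letter's alphabet position (a=0..z=25) is mapped through 9·x+1 mod 26 — an affine cipher.
For magical: m(12)→9·12+1≡5=f; a(0)→9·0+1≡1=b; g(6)→9·6+1≡3=d; i(8)→9·8+1≡21=v; c(2)→9·2+1≡19=t; a(0)→9·0+1≡1=b; l(11)→9·11+1≡22=w (all mod 26).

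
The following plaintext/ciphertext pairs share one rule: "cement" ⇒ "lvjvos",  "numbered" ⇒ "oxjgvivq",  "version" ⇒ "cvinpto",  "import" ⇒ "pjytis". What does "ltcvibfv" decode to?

coverage

c(2)→l(11) and e(4)→v(21) fit y≡5x+1 (mod 26); the inverse of 5 mod 26 is 21. Treating letters as 0–25, the rule is x ↦ 5x + 1 (mod 26).
Reversing it on ltcvibfv: l(11)→21·(11−1)≡2=c; t(19)→21·(19−1)≡14=o; c(2)→21·(2−1)≡21=v; v(21)→21·(21−1)≡4=e; i(8)→21·(8−1)≡17=r; b(1)→21·(1−1)≡0=a; f(5)→21·(5−1)≡6=g; v(21)→21·(21−1)≡4=e (all mod 26).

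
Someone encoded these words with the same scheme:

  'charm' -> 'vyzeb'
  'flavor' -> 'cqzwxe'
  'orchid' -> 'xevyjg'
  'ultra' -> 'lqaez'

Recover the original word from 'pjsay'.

c(2)→v(21) and h(7)→y(24) fit y≡11x+25 (mod 26); the inverse of 11 mod 26 is 19. This is an affine cipher: with a=0,…,z=25, each position x becomes (11x+25) mod 26.
Undoing it on pjsay: p(15)→19·(15−25)≡18=s; j(9)→19·(9−25)≡8=i; s(18)→19·(18−25)≡23=x; a(0)→19·(0−25)≡19=t; y(24)→19·(24−25)≡7=h (all mod 26).

sixth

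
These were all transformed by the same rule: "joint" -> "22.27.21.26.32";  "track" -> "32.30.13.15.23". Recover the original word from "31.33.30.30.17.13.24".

surreal

j is letter #10 and maps to 22: an offset of 12. The number is (letter's place in the alphabet, a=1) + 12.
Reversing it on 31.33.30.30.17.13.24: 31→(31−12)÷1=19=s, 33→(33−12)÷1=21=u, 30→(30−12)÷1=18=r, 30→(30−12)÷1=18=r, 17→(17−12)÷1=5=e, 13→(13−12)÷1=1=a, 24→(24−12)÷1=12=l.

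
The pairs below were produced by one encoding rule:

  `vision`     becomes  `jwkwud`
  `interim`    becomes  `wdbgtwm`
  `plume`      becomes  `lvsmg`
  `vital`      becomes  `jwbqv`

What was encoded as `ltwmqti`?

v(21)→j(9) and i(8)→w(22) fit y≡17x+16 (mod 26); the inverse of 17 mod 26 is 23. This is an affine cipher: with a=0,…,z=25, each position x becomes (17x+16) mod 26.
Undoing it on ltwmqti: l(11)→23·(11−16)≡15=p; t(19)→23·(19−16)≡17=r; w(22)→23·(22−16)≡8=i; m(12)→23·(12−16)≡12=m; q(16)→23·(16−16)≡0=a; t(19)→23·(19−16)≡17=r; i(8)→23·(8−16)≡24=y (all mod 26).

primary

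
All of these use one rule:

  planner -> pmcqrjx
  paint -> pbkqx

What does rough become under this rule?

Each letter shifts forward by its position index (0, 1, 2, …) — the shift grows by one for each successive letter.
For rough: r+0=r, o+1=p, u+2=w, g+3=j, h+4=l.

rpwjl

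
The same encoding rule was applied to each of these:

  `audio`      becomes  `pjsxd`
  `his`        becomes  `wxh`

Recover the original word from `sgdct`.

drone

This is a Caesar cipher with shift 15.
Undoing it on sgdct: s−15=d, g−15=r, d−15=o, c−15=n, t−15=e.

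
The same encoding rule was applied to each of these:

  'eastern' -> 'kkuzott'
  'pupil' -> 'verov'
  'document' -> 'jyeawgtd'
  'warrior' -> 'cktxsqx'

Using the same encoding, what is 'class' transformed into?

ivcyc

It's a Vigenère-style cipher with numeric key [6,10,2]: position i shifts by key[i mod 3].
On class: c+6=i, l+10=v, a+2=c, s+6=y, s+10=c.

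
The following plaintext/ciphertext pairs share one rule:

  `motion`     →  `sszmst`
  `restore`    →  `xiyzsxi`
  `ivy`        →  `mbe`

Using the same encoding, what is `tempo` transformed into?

The shift depends on letter class: consonant m→s is +6, but vowel o→s is +4. The rule splits by letter class: vowels +4, consonants +6.
For tempo: t(cons)+6=z, e(vowel)+4=i, m(cons)+6=s, p(cons)+6=v, o(vowel)+4=s.

zisvs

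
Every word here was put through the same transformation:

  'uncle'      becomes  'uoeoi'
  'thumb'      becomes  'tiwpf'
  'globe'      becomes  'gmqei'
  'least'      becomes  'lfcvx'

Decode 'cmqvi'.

close

In uncle: u→u is +0, n→o is +1, c→e is +2, l→o is +3 — the shift increases by 1 each position. Each letter shifts forward by its position index (0, 1, 2, …) — the shift grows by one for each successive letter.
Decoding cmqvi: c−0=c, m−1=l, q−2=o, v−3=s, i−4=e.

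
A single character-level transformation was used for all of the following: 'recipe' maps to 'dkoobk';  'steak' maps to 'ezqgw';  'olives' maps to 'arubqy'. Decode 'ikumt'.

weigh

Shifts by position in recipe: pos 0: r→d (+12), pos 1: e→k (+6), pos 2: c→o (+12), pos 3: i→o (+6) — repeating every 2. The shifts repeat in a cycle of length 2: positions 0,1,… shift by +12, +6, then the pattern repeats.
Reversing it on ikumt: i−12=w, k−6=e, u−12=i, m−6=g, t−12=h.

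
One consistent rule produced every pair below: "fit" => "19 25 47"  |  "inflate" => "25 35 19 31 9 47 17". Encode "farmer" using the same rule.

19 9 43 33 17 43

f(#6)→19 and i(#9)→25: differences scale by 2, so n = 2·pos + 7. Each letter becomes 2×(its alphabet position, a=1..z=26) + 7.
Applying it to farmer: f=6→19, a=1→9, r=18→43, m=13→33, e=5→17, r=18→43.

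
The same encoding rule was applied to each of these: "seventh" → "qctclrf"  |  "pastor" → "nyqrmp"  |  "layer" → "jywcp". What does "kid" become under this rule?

igb

Compare letters: s→q is +24, e→c is +24, v→t is +24 — a constant shift. It's a constant shift of +24 (ROT24).
For kid: k+24=i, i+24=g, d+24=b.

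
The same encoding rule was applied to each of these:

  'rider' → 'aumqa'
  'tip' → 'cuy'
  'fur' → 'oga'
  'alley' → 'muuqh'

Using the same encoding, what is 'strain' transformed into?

bcamuw

The shift depends on letter class: consonant r→a is +9, but vowel i→u is +12. The rule splits by letter class: vowels +12, consonants +9.
On strain: s(cons)+9=b, t(cons)+9=c, r(cons)+9=a, a(vowel)+12=m, i(vowel)+12=u, n(cons)+9=w.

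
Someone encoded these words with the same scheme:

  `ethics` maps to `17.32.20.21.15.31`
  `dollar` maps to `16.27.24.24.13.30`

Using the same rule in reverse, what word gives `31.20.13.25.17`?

shame

e is letter #5 and maps to 17: an offset of 12. The number is (letter's place in the alphabet, a=1) + 12.
Undoing it on 31.20.13.25.17: 31→(31−12)÷1=19=s, 20→(20−12)÷1=8=h, 13→(13−12)÷1=1=a, 25→(25−12)÷1=13=m, 17→(17−12)÷1=5=e.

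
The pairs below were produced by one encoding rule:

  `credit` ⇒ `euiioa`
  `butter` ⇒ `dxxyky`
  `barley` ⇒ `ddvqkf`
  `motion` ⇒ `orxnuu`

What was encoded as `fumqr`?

drill

In credit: c→e is +2, r→u is +3, e→i is +4, d→i is +5 — the shift increases by 1 each position. Each letter shifts forward by (position + 2), i.e. 2, 3, 4, … — the shift grows by one for each successive letter.
Reversing it on fumqr: f−2=d, u−3=r, m−4=i, q−5=l, r−6=l.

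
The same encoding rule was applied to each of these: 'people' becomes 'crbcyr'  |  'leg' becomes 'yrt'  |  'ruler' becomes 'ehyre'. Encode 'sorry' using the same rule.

Compare letters: p→c is +13, e→r is +13, o→b is +13 — a constant shift. This is a Caesar cipher with shift 13.
Applying it to sorry: s+13=f, o+13=b, r+13=e, r+13=e, y+13=l.

fbeel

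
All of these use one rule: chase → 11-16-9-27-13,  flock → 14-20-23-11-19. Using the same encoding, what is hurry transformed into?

c is letter #3 and maps to 11: an offset of 8. Letters become their 1-based position plus 8 (so a→9, b→10, …).
For hurry: h=8→16, u=21→29, r=18→26, r=18→26, y=25→33.

16-29-26-26-33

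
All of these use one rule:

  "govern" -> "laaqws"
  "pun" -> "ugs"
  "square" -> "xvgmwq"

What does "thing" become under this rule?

The shift depends on letter class: consonant g→l is +5, but vowel o→a is +12. Two shifts are in play — +12 for a/e/i/o/u, +5 for every other letter.
For thing: t(cons)+5=y, h(cons)+5=m, i(vowel)+12=u, n(cons)+5=s, g(cons)+5=l.

ymusl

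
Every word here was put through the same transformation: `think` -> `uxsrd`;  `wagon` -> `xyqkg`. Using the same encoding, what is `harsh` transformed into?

The output letters match the input read backwards, each shifted +10: think reversed is kniht. Read the word backwards and shift each letter +10.
On harsh: reverse → hsrah; then shift: h+10=r, s+10=c, r+10=b, a+10=k, h+10=r.

rcbkr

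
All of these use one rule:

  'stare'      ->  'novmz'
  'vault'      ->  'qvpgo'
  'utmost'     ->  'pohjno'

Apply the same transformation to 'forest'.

ajmzno

Compare letters: s→n is +21, t→o is +21, a→v is +21 — a constant shift. Every letter moves 21 places later in the alphabet, wrapping around z→a.
On forest: f+21=a, o+21=j, r+21=m, e+21=z, s+21=n, t+21=o.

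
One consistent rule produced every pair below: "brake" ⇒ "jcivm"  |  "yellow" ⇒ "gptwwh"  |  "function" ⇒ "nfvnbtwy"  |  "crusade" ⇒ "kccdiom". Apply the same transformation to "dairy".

The shifts repeat in a cycle of length 2: positions 0,1,… shift by +8, +11, then the pattern repeats.
For dairy: d+8=l, a+11=l, i+8=q, r+11=c, y+8=g.

llqcg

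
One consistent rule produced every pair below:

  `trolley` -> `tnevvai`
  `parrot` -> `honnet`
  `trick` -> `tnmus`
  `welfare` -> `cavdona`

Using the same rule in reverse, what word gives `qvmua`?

slice

t(19)→t(19) and r(17)→n(13) fit y≡3x+14 (mod 26); the inverse of 3 mod 26 is 9. Each letter's alphabet position (a=0..z=25) is mapped through 3·x+14 mod 26 — an affine cipher.
Undoing it on qvmua: q(16)→9·(16−14)≡18=s; v(21)→9·(21−14)≡11=l; m(12)→9·(12−14)≡8=i; u(20)→9·(20−14)≡2=c; a(0)→9·(0−14)≡4=e (all mod 26).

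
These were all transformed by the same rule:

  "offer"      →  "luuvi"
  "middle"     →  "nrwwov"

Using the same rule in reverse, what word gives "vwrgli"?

Each pair mirrors across the alphabet (o↔l, f↔u, f↔u): positions sum to 25. Each letter is replaced by its mirror in the alphabet: a↔z, b↔y, c↔x, and so on (the Atbash cipher).
Decoding vwrgli: v↔e, w↔d, r↔i, g↔t, l↔o, i↔r.

editor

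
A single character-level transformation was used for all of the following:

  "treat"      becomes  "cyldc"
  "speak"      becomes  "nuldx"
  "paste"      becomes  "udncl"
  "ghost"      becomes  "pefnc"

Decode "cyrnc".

Treating letters as 0–25, the rule is x ↦ 15x + 3 (mod 26).
Reversing it on cyrnc: c(2)→7·(2−3)≡19=t; y(24)→7·(24−3)≡17=r; r(17)→7·(17−3)≡20=u; n(13)→7·(13−3)≡18=s; c(2)→7·(2−3)≡19=t (all mod 26).

trust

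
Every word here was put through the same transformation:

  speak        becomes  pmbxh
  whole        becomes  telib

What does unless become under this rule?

rkibpp

Compare letters: s→p is +23, p→m is +23, e→b is +23 — a constant shift. It's a constant shift of +23 (ROT23).
Applying it to unless: u+23=r, n+23=k, l+23=i, e+23=b, s+23=p, s+23=p.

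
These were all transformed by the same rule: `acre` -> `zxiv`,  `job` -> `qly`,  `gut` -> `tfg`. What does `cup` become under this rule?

xfk

Each pair mirrors across the alphabet (a↔z, c↔x, r↔i): positions sum to 25. Each letter is replaced by its mirror in the alphabet: a↔z, b↔y, c↔x, and so on (the Atbash cipher).
Applying it to cup: c↔x, u↔f, p↔k.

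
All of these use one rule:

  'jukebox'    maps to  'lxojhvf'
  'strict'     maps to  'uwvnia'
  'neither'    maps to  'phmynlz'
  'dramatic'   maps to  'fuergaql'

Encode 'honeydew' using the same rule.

jrrjekmf

In jukebox: j→l is +2, u→x is +3, k→o is +4, e→j is +5 — the shift increases by 1 each position. The shift increases by 1 at each position, starting from +2: 2, 3, 4, ….
Applying it to honeydew: h+2=j, o+3=r, n+4=r, e+5=j, y+6=e, d+7=k, e+8=m, w+9=f.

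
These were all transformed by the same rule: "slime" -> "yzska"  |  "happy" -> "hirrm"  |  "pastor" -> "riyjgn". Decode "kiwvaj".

magnet

s(18)→y(24) and l(11)→z(25) fit y≡11x+8 (mod 26); the inverse of 11 mod 26 is 19. Treating letters as 0–25, the rule is x ↦ 11x + 8 (mod 26).
Undoing it on kiwvaj: k(10)→19·(10−8)≡12=m; i(8)→19·(8−8)≡0=a; w(22)→19·(22−8)≡6=g; v(21)→19·(21−8)≡13=n; a(0)→19·(0−8)≡4=e; j(9)→19·(9−8)≡19=t (all mod 26).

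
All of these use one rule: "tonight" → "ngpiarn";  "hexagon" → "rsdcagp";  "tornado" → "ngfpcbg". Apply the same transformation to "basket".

tcwqsn

Treating letters as 0–25, the rule is x ↦ 17x + 2 (mod 26).
Applying it to basket: b(1)→17·1+2≡19=t; a(0)→17·0+2≡2=c; s(18)→17·18+2≡22=w; k(10)→17·10+2≡16=q; e(4)→17·4+2≡18=s; t(19)→17·19+2≡13=n (all mod 26).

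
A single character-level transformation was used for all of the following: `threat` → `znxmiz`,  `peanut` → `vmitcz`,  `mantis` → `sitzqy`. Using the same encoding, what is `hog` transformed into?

The shift depends on letter class: consonant t→z is +6, but vowel e→m is +8. Vowels shift forward by 8 and consonants shift forward by 6.
On hog: h(cons)+6=n, o(vowel)+8=w, g(cons)+6=m.

nwm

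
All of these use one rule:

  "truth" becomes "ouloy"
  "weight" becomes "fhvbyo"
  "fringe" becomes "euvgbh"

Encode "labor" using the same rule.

t(19)→o(14) and r(17)→u(20) fit y≡23x+19 (mod 26); the inverse of 23 mod 26 is 17. This is an affine cipher: with a=0,…,z=25, each position x becomes (23x+19) mod 26.
For labor: l(11)→23·11+19≡12=m; a(0)→23·0+19≡19=t; b(1)→23·1+19≡16=q; o(14)→23·14+19≡3=d; r(17)→23·17+19≡20=u (all mod 26).

mtqdu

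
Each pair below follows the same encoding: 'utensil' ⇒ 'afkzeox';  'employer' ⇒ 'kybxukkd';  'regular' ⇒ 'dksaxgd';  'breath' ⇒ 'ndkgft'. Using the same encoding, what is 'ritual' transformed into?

dofagx

The shift depends on letter class: consonant t→f is +12, but vowel u→a is +6. The rule splits by letter class: vowels +6, consonants +12.
On ritual: r(cons)+12=d, i(vowel)+6=o, t(cons)+12=f, u(vowel)+6=a, a(vowel)+6=g, l(cons)+12=x.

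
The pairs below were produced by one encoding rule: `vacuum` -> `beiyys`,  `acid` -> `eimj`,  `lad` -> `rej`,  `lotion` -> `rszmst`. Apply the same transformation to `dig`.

jmm

The shift depends on letter class: consonant v→b is +6, but vowel a→e is +4. Two shifts are in play — +4 for a/e/i/o/u, +6 for every other letter.
For dig: d(cons)+6=j, i(vowel)+4=m, g(cons)+6=m.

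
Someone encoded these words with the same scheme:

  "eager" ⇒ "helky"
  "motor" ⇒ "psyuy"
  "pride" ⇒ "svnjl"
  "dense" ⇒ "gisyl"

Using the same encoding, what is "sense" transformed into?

In eager: e→h is +3, a→e is +4, g→l is +5, e→k is +6 — the shift increases by 1 each position. Each letter shifts forward by (position + 3), i.e. 3, 4, 5, … — the shift grows by one for each successive letter.
For sense: s+3=v, e+4=i, n+5=s, s+6=y, e+7=l.

visyl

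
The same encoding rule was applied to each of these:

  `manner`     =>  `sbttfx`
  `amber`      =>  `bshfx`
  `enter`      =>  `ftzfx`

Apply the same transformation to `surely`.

yvxfre

The shift depends on letter class: consonant m→s is +6, but vowel a→b is +1. Two shifts are in play — +1 for a/e/i/o/u, +6 for every other letter.
On surely: s(cons)+6=y, u(vowel)+1=v, r(cons)+6=x, e(vowel)+1=f, l(cons)+6=r, y(cons)+6=e.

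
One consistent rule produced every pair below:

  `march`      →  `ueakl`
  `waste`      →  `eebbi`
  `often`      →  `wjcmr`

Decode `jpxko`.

Shifts by position in march: pos 0: m→u (+8), pos 1: a→e (+4), pos 2: r→a (+9), pos 3: c→k (+8), pos 4: h→l (+4) — repeating every 3. The shifts repeat in a cycle of length 3: positions 0,1,… shift by +8, +4, +9, then the pattern repeats.
Decoding jpxko: j−8=b, p−4=l, x−9=o, k−8=c, o−4=k.

block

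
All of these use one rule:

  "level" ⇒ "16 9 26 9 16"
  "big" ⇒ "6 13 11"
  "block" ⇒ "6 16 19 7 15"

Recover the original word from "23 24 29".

Letters become their 1-based position plus 4 (so a→5, b→6, …).
Undoing it on 23 24 29: 23→(23−4)÷1=19=s, 24→(24−4)÷1=20=t, 29→(29−4)÷1=25=y.

sty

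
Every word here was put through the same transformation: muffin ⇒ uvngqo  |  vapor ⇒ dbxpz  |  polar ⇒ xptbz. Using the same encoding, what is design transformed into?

lfajoo

Shifts by position in muffin: pos 0: m→u (+8), pos 1: u→v (+1), pos 2: f→n (+8), pos 3: f→g (+1) — repeating every 2. It's a Vigenère-style cipher with numeric key [8,1]: position i shifts by key[i mod 2].
On design: d+8=l, e+1=f, s+8=a, i+1=j, g+8=o, n+1=o.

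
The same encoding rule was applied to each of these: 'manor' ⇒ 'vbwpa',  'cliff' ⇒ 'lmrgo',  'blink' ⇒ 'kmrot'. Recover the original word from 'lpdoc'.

count

Shifts by position in manor: pos 0: m→v (+9), pos 1: a→b (+1), pos 2: n→w (+9), pos 3: o→p (+1) — repeating every 2. It's a Vigenère-style cipher with numeric key [9,1]: position i shifts by key[i mod 2].
Reversing it on lpdoc: l−9=c, p−1=o, d−9=u, o−1=n, c−9=t.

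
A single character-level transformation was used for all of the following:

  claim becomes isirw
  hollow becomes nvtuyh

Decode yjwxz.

scoop

In claim: c→i is +6, l→s is +7, a→i is +8, i→r is +9 — the shift increases by 1 each position. Letter i (0-indexed) is shifted by i+6, so successive shifts are 6, 7, 8, ….
Reversing it on yjwxz: y−6=s, j−7=c, w−8=o, x−9=o, z−10=p.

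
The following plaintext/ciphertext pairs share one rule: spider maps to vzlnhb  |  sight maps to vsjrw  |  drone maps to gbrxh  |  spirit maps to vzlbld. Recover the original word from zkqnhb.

wander

It's a Vigenère-style cipher with numeric key [3,10]: position i shifts by key[i mod 2].
Reversing it on zkqnhb: z−3=w, k−10=a, q−3=n, n−10=d, h−3=e, b−10=r.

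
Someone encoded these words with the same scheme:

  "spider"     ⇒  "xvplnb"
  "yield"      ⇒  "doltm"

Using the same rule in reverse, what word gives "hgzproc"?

In spider: s→x is +5, p→v is +6, i→p is +7, d→l is +8 — the shift increases by 1 each position. The shift increases by 1 at each position, starting from +5: 5, 6, 7, ….
Reversing it on hgzproc: h−5=c, g−6=a, z−7=s, p−8=h, r−9=i, o−10=e, c−11=r.

cashier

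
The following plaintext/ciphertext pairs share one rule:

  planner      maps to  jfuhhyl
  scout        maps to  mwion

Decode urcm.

axis

Compare letters: p→j is +20, l→f is +20, a→u is +20 — a constant shift. Each letter is shifted forward by 20 in the alphabet (a Caesar shift of +20).
Decoding urcm: u−20=a, r−20=x, c−20=i, m−20=s.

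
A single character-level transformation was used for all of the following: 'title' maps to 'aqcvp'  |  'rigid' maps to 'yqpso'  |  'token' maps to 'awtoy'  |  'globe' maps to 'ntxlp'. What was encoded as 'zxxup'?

spoke

In title: t→a is +7, i→q is +8, t→c is +9, l→v is +10 — the shift increases by 1 each position. Each letter shifts forward by (position + 7), i.e. 7, 8, 9, … — the shift grows by one for each successive letter.
Decoding zxxup: z−7=s, x−8=p, x−9=o, u−10=k, p−11=e.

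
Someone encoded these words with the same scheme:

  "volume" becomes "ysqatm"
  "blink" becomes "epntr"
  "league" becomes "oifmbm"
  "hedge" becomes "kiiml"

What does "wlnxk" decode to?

third

In volume: v→y is +3, o→s is +4, l→q is +5, u→a is +6 — the shift increases by 1 each position. Letter i (0-indexed) is shifted by i+3, so successive shifts are 3, 4, 5, ….
Decoding wlnxk: w−3=t, l−4=h, n−5=i, x−6=r, k−7=d.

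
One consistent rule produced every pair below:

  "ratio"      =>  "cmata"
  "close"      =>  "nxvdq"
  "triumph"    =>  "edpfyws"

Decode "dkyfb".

syrup

The shifts repeat in a cycle of length 3: positions 0,1,… shift by +11, +12, +7, then the pattern repeats.
Reversing it on dkyfb: d−11=s, k−12=y, y−7=r, f−11=u, b−12=p.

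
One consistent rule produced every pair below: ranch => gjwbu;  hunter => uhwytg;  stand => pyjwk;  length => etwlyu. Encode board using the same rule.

r(17)→g(6) and a(0)→j(9) fit y≡9x+9 (mod 26); the inverse of 9 mod 26 is 3. Each letter's alphabet position (a=0..z=25) is mapped through 9·x+9 mod 26 — an affine cipher.
For board: b(1)→9·1+9≡18=s; o(14)→9·14+9≡5=f; a(0)→9·0+9≡9=j; r(17)→9·17+9≡6=g; d(3)→9·3+9≡10=k (all mod 26).

sfjgk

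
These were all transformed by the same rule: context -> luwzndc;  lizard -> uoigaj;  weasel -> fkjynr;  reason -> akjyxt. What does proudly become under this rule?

A repeating key of period 2 is used — shifts +9, +6 over and over.
On proudly: p+9=y, r+6=x, o+9=x, u+6=a, d+9=m, l+6=r, y+9=h.

yxxamrh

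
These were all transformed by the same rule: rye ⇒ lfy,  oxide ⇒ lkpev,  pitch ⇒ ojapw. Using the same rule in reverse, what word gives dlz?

The output letters match the input read backwards, each shifted +7: rye reversed is eyr. Two steps: reverse the string, then apply a Caesar shift of +7.
Reversing it on dlz: shift back: d−7=w, l−7=e, z−7=s → wes; then reverse → sew.

sew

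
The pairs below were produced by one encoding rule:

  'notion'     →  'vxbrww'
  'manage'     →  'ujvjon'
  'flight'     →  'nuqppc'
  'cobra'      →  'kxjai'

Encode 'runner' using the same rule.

zdvwma

Shifts by position in notion: pos 0: n→v (+8), pos 1: o→x (+9), pos 2: t→b (+8), pos 3: i→r (+9) — repeating every 2. It's a Vigenère-style cipher with numeric key [8,9]: position i shifts by key[i mod 2].
On runner: r+8=z, u+9=d, n+8=v, n+9=w, e+8=m, r+9=a.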